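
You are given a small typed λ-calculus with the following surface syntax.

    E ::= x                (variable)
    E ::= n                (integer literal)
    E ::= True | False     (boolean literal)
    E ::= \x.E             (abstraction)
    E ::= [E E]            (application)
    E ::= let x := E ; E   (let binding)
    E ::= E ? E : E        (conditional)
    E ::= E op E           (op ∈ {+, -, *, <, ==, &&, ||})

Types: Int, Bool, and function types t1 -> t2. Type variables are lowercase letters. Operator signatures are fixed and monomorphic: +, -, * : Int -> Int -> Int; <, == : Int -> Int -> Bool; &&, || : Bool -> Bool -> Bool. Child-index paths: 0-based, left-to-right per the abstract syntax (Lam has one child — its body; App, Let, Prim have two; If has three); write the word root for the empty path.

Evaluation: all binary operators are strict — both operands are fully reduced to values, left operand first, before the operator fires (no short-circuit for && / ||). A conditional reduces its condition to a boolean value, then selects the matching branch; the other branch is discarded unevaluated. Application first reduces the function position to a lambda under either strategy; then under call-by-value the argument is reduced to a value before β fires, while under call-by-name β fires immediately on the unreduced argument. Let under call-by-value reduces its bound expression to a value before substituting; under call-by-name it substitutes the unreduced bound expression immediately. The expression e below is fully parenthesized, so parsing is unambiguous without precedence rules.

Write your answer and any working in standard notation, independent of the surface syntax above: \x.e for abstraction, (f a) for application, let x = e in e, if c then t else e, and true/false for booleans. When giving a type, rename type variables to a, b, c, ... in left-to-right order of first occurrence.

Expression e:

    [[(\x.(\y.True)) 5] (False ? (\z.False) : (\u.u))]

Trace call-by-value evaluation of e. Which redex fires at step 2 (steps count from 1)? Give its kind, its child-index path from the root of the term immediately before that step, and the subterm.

Derivation:
step 0: (((\x.(\y.true)) 5) (if false then (\z.false) else (\u.u)))
step 1: [beta@0] ((\y.true) (if false then (\z.false) else (\u.u)))
step 2: [if@1] ((\y.true) (\u.u))

Answer: if at 1 : (if false then (\z.false) else (\u.u))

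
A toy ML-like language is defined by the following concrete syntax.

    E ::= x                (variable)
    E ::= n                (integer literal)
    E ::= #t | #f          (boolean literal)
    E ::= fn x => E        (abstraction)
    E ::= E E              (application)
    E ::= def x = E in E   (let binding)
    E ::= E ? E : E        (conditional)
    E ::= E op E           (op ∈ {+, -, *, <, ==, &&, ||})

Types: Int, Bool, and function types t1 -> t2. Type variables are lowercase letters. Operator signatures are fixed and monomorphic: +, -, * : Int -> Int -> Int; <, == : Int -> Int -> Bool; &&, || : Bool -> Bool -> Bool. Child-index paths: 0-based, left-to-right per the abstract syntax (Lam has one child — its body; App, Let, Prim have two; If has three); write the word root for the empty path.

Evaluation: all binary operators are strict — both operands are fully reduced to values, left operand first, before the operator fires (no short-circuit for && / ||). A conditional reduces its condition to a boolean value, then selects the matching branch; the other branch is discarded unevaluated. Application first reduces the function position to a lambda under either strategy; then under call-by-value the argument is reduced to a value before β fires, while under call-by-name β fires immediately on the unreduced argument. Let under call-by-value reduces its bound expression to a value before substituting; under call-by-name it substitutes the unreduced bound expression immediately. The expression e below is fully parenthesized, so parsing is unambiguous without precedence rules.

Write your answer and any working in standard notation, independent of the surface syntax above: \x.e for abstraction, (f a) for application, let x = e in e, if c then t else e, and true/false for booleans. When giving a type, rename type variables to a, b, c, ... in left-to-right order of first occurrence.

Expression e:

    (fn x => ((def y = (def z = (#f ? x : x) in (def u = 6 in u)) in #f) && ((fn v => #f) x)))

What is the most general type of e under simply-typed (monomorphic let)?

Derivation:
  unify Bool ~ Bool
x : a
x : a
  unify a ~ a
let z : a
let u : Int
u : Int
let y : Int
  unify Bool ~ Bool
\v._ : b -> Bool
x : a
  unify b -> Bool ~ a -> c
  unify b ~ a
  unify Bool ~ c
_ _ : Bool
  unify Bool ~ Bool
\x._ : a -> Bool

Answer: a -> Bool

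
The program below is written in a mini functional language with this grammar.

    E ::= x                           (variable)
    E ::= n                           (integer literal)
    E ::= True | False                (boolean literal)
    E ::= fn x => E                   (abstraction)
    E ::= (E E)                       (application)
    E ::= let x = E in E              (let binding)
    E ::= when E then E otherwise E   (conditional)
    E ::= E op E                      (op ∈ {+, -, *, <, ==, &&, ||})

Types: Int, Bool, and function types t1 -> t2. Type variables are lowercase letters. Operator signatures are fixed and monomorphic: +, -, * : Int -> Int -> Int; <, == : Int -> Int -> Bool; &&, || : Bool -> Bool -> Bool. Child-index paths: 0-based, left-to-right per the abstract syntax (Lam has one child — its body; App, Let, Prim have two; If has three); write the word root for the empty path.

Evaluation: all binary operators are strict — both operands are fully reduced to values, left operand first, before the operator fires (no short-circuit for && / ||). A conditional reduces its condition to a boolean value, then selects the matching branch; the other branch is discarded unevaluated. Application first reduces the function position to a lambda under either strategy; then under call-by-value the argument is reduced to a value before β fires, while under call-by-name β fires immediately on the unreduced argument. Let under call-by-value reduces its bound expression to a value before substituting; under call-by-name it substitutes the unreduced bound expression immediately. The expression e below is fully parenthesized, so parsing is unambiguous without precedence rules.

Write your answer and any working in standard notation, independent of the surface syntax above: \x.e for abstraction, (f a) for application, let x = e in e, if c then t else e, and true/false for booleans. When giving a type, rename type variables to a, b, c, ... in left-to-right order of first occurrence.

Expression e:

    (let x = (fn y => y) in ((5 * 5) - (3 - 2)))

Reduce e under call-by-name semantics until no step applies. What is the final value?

Answer: 24

Derivation:
step 0: (let x = (\y.y) in ((5 * 5) - (3 - 2)))
step 1: [let@root] ((5 * 5) - (3 - 2))
step 2: [delta@0] (25 - (3 - 2))
step 3: [delta@1] (25 - 1)
step 4: [delta@root] 24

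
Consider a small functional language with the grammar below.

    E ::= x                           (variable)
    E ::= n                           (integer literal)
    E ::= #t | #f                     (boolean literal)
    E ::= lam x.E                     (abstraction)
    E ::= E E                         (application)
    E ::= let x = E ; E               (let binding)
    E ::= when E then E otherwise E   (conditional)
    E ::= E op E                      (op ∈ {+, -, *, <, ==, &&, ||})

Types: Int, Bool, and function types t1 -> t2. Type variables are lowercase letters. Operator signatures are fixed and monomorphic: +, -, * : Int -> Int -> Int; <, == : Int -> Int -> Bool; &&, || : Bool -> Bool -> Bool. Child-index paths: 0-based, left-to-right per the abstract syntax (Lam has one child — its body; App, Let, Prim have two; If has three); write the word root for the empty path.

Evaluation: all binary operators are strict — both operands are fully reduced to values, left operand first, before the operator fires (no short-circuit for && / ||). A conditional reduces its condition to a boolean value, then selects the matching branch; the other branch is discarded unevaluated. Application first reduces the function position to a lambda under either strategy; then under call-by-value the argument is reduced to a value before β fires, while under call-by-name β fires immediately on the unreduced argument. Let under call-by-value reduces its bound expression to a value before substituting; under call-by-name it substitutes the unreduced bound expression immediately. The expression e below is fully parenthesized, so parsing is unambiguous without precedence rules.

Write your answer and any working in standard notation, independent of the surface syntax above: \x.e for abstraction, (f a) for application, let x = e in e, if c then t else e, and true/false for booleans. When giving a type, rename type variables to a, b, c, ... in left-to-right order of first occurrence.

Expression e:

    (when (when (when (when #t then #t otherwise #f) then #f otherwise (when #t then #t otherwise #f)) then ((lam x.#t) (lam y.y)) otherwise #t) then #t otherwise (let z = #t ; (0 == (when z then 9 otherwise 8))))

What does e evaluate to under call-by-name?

Trace:
step 0: (if (if (if (if true then true else false) then false else (if true then true else false)) then ((\x.true) (\y.y)) else true) then true else (let z = true in (0 == (if z then 9 else 8))))
step 1: [if@0.0.0] (if (if (if true then false else (if true then true else false)) then ((\x.true) (\y.y)) else true) then true else (let z = true in (0 == (if z then 9 else 8))))
step 2: [if@0.0] (if (if false then ((\x.true) (\y.y)) else true) then true else (let z = true in (0 == (if z then 9 else 8))))
step 3: [if@0] (if true then true else (let z = true in (0 == (if z then 9 else 8))))
step 4: [if@root] true

Answer: true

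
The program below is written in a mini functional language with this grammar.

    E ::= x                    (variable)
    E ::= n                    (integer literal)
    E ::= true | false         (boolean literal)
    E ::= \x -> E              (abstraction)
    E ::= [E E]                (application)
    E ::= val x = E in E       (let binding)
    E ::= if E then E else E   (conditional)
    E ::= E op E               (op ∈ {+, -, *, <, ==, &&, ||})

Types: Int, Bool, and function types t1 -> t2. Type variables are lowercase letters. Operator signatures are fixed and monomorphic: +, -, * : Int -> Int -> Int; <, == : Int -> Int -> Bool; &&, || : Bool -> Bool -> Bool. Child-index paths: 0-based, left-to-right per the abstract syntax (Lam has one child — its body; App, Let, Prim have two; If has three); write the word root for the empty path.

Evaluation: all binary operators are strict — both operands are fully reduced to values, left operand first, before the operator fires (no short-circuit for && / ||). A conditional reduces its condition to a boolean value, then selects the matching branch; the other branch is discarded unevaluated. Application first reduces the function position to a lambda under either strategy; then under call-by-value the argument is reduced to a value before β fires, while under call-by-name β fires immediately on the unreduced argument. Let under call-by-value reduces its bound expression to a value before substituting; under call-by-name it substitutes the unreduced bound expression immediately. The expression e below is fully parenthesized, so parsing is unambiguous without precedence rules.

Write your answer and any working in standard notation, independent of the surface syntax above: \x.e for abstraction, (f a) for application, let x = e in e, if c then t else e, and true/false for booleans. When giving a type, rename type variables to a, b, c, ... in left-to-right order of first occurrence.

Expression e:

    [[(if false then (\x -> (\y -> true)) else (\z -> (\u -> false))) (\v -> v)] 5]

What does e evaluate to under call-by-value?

Answer: false

Trace:
step 0: (((if false then (\x.(\y.true)) else (\z.(\u.false))) (\v.v)) 5)
step 1: [if@0.0] (((\z.(\u.false)) (\v.v)) 5)
step 2: [beta@0] ((\u.false) 5)
step 3: [beta@root] false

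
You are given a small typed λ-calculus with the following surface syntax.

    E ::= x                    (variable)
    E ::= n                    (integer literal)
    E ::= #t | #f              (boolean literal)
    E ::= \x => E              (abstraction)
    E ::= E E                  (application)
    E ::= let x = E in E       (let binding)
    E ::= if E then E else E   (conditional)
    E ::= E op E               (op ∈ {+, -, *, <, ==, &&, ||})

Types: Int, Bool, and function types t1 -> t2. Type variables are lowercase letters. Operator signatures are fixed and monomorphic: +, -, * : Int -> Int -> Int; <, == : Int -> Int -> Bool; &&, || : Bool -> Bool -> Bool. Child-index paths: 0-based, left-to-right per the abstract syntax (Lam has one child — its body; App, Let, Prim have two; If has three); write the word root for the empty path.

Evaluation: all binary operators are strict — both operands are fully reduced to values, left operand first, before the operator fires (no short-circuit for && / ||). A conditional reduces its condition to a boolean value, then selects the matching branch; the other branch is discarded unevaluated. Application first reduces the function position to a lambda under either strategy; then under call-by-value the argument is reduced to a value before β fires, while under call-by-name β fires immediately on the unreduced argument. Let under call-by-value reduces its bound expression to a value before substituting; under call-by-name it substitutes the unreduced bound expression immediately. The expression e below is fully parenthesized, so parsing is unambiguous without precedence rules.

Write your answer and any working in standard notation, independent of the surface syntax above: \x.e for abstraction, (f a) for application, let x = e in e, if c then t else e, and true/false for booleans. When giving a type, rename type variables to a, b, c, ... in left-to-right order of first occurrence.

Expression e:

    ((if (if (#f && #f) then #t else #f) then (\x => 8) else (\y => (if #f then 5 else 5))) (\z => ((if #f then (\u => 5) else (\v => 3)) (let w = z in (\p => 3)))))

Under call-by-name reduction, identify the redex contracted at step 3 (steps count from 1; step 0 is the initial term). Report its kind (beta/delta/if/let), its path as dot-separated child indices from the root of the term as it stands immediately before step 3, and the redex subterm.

Answer: if at 0 : (if false then (\x.8) else (\y.(if false then 5 else 5)))

Working:
step 0: ((if (if (false && false) then true else false) then (\x.8) else (\y.(if false then 5 else 5))) (\z.((if false then (\u.5) else (\v.3)) (let w = z in (\p.3)))))
step 1: [delta@0.0.0] ((if (if false then true else false) then (\x.8) else (\y.(if false then 5 else 5))) (\z.((if false then (\u.5) else (\v.3)) (let w = z in (\p.3)))))
step 2: [if@0.0] ((if false then (\x.8) else (\y.(if false then 5 else 5))) (\z.((if false then (\u.5) else (\v.3)) (let w = z in (\p.3)))))
step 3: [if@0] ((\y.(if false then 5 else 5)) (\z.((if false then (\u.5) else (\v.3)) (let w = z in (\p.3)))))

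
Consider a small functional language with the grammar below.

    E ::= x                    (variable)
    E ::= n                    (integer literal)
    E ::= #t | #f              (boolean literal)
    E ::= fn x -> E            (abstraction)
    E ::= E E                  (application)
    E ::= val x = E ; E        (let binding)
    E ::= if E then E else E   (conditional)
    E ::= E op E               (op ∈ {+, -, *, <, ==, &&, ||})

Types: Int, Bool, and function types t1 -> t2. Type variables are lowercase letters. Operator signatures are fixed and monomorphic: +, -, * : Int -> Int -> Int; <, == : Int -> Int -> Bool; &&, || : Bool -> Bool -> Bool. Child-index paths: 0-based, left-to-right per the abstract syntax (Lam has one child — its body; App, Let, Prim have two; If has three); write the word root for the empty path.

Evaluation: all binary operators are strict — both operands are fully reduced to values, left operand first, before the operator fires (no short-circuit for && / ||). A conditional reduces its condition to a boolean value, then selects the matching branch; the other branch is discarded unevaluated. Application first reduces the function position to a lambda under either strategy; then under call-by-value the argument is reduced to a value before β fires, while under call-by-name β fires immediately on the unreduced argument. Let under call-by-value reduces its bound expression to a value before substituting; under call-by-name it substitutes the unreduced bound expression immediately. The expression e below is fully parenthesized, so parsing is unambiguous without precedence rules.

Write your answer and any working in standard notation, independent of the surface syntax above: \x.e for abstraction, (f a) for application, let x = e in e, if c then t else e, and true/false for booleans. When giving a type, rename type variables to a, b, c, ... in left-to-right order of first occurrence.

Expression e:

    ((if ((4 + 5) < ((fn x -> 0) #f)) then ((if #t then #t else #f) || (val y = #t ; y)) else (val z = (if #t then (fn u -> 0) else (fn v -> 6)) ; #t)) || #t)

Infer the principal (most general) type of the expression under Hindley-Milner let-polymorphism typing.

Derivation:
  unify Int ~ Int
  unify Int ~ Int
  unify Int ~ Int
\x._ : a -> Int
  unify a -> Int ~ Bool -> b
  unify a ~ Bool
  unify Int ~ b
_ _ : Int
  unify Int ~ Int
  unify Bool ~ Bool
  unify Bool ~ Bool
  unify Bool ~ Bool
  unify Bool ~ Bool
let y : Bool
y : Bool
  unify Bool ~ Bool
  unify Bool ~ Bool
\u._ : c -> Int
\v._ : d -> Int
  unify c -> Int ~ d -> Int
  unify c ~ d
  unify Int ~ Int
let z : forall. d -> Int
  unify Bool ~ Bool
  unify Bool ~ Bool
  unify Bool ~ Bool

Answer: Bool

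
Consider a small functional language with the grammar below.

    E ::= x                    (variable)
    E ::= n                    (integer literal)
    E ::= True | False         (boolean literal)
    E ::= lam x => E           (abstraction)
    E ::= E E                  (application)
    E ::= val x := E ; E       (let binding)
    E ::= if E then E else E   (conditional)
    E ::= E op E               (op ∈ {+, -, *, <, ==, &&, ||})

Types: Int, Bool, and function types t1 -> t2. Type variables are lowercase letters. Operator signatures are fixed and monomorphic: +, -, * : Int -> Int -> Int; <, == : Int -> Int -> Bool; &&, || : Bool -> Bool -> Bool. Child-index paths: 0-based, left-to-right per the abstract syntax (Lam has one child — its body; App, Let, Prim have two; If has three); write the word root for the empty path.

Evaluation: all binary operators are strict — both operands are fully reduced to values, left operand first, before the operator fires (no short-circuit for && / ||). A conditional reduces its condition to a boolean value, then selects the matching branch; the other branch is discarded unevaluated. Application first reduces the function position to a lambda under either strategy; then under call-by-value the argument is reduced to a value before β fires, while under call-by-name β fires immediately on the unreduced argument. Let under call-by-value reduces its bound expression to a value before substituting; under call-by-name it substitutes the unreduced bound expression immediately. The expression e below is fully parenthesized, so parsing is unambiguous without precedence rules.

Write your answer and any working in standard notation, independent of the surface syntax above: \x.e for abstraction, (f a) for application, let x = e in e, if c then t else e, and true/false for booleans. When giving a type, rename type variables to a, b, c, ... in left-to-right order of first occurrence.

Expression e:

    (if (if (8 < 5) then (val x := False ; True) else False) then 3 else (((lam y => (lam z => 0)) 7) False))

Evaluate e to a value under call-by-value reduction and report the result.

Derivation:
step 0: (if (if (8 < 5) then (let x = false in true) else false) then 3 else (((\y.(\z.0)) 7) false))
step 1: [delta@0.0] (if (if false then (let x = false in true) else false) then 3 else (((\y.(\z.0)) 7) false))
step 2: [if@0] (if false then 3 else (((\y.(\z.0)) 7) false))
step 3: [if@root] (((\y.(\z.0)) 7) false)
step 4: [beta@0] ((\z.0) false)
step 5: [beta@root] 0

Answer: 0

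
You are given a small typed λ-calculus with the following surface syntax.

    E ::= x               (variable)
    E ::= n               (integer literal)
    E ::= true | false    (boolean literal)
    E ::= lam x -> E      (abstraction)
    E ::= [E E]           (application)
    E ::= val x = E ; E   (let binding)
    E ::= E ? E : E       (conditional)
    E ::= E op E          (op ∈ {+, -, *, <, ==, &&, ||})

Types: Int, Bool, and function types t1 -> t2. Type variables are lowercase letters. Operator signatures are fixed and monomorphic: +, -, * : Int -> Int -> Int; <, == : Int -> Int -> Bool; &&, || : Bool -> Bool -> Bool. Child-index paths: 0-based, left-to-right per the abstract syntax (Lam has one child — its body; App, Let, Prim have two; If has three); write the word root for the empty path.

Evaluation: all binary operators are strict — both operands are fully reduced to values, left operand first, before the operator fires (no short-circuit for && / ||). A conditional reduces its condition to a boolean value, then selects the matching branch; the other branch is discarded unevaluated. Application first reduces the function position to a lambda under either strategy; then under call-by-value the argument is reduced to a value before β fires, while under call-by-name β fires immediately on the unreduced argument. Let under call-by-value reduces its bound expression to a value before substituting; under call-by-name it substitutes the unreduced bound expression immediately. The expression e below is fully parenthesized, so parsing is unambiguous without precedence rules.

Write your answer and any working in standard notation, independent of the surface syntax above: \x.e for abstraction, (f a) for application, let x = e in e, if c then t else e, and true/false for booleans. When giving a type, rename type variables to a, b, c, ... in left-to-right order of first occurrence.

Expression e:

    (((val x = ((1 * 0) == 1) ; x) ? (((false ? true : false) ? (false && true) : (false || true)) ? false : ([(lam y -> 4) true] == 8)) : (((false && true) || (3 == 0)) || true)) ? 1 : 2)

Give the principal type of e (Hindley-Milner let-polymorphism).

Answer: Int

Working:
  unify Int ~ Int
  unify Int ~ Int
  unify Int ~ Int
  unify Int ~ Int
let x : Bool
x : Bool
  unify Bool ~ Bool
  unify Bool ~ Bool
  unify Bool ~ Bool
  unify Bool ~ Bool
  unify Bool ~ Bool
  unify Bool ~ Bool
  unify Bool ~ Bool
  unify Bool ~ Bool
  unify Bool ~ Bool
  unify Bool ~ Bool
\y._ : a -> Int
  unify a -> Int ~ Bool -> b
  unify a ~ Bool
  unify Int ~ b
_ _ : Int
  unify Int ~ Int
  unify Int ~ Int
  unify Bool ~ Bool
  unify Bool ~ Bool
  unify Bool ~ Bool
  unify Bool ~ Bool
  unify Int ~ Int
  unify Int ~ Int
  unify Bool ~ Bool
  unify Bool ~ Bool
  unify Bool ~ Bool
  unify Bool ~ Bool
  unify Bool ~ Bool
  unify Int ~ Int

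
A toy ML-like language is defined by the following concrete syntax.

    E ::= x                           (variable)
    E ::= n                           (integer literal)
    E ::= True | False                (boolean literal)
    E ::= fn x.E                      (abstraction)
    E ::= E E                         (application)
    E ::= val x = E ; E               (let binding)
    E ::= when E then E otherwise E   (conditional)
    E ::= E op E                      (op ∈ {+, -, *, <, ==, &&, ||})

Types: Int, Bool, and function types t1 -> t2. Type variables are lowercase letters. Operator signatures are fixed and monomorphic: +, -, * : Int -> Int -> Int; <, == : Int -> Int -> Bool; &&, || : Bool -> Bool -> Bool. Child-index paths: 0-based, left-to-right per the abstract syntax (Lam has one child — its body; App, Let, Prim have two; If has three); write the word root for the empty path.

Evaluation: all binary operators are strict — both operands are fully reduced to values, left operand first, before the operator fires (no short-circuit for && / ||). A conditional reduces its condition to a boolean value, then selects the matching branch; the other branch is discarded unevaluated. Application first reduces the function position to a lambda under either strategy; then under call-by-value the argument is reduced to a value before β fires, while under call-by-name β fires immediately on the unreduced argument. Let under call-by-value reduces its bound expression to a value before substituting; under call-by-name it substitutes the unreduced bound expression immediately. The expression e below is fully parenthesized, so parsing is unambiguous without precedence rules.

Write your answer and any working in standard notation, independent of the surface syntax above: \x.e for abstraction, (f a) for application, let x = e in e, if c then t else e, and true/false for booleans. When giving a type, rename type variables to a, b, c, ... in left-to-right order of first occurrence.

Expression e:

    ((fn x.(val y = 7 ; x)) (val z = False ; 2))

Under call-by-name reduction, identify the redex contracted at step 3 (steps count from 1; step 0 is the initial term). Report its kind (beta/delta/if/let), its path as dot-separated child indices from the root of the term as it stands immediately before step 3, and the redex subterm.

Working:
step 0: ((\x.(let y = 7 in x)) (let z = false in 2))
step 1: [beta@root] (let y = 7 in (let z = false in 2))
step 2: [let@root] (let z = false in 2)
step 3: [let@root] 2

Answer: let at root : (let z = false in 2)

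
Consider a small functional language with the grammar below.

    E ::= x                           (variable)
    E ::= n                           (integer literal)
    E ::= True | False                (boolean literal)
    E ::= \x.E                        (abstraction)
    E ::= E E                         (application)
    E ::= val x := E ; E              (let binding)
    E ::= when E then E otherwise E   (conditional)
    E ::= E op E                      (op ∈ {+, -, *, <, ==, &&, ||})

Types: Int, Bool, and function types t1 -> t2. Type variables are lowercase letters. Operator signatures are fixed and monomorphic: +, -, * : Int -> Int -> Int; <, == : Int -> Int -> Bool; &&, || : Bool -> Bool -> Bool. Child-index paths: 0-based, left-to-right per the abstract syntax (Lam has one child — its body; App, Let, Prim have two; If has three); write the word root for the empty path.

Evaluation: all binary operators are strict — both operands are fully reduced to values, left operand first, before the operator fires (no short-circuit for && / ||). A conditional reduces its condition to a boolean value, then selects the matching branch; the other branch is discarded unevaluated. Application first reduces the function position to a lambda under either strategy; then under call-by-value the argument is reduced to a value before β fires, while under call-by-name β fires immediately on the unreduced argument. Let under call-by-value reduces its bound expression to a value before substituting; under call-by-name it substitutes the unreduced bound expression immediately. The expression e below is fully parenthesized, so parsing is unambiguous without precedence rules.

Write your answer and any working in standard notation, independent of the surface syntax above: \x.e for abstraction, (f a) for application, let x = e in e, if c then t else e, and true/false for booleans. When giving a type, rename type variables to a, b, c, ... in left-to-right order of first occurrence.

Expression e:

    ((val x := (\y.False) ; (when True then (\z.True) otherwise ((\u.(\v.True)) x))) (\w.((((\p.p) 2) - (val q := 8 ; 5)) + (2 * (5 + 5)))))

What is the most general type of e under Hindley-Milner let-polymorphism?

Answer: Bool

Trace:
\y._ : a -> Bool
let x : forall. a -> Bool
  unify Bool ~ Bool
\z._ : b -> Bool
\v._ : d -> Bool
\u._ : c -> d -> Bool
x : e -> Bool
  unify c -> d -> Bool ~ (e -> Bool) -> f
  unify c ~ e -> Bool
  unify d -> Bool ~ f
_ _ : d -> Bool
  unify b -> Bool ~ d -> Bool
  unify b ~ d
  unify Bool ~ Bool
p : h
\p._ : h -> h
  unify h -> h ~ Int -> i
  unify h ~ Int
  unify Int ~ i
_ _ : Int
  unify Int ~ Int
let q : Int
  unify Int ~ Int
  unify Int ~ Int
  unify Int ~ Int
  unify Int ~ Int
  unify Int ~ Int
  unify Int ~ Int
  unify Int ~ Int
\w._ : g -> Int
  unify d -> Bool ~ (g -> Int) -> j
  unify d ~ g -> Int
  unify Bool ~ j
_ _ : Bool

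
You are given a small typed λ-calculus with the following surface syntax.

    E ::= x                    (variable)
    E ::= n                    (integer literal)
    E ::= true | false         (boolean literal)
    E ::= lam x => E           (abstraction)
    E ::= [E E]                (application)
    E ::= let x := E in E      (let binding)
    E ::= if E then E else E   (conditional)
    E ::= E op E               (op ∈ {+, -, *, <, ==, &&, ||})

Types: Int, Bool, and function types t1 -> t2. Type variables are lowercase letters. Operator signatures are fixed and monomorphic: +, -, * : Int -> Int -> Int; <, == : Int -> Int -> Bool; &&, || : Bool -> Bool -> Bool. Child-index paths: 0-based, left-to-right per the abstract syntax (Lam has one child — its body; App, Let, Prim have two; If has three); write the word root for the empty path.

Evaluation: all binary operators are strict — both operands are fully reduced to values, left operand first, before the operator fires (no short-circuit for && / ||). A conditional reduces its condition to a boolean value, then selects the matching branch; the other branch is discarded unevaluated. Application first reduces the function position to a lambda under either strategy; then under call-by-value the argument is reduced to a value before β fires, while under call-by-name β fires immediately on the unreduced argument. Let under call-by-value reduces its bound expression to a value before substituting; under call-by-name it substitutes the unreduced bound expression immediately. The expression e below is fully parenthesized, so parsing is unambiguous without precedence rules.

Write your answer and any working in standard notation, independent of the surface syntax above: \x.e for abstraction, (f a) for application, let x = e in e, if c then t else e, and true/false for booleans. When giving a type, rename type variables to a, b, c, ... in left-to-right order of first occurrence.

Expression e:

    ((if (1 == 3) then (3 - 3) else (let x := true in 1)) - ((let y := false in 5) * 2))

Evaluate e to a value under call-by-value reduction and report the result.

Working:
step 0: ((if (1 == 3) then (3 - 3) else (let x = true in 1)) - ((let y = false in 5) * 2))
step 1: [delta@0.0] ((if false then (3 - 3) else (let x = true in 1)) - ((let y = false in 5) * 2))
step 2: [if@0] ((let x = true in 1) - ((let y = false in 5) * 2))
step 3: [let@0] (1 - ((let y = false in 5) * 2))
step 4: [let@1.0] (1 - (5 * 2))
step 5: [delta@1] (1 - 10)
step 6: [delta@root] -9

Answer: -9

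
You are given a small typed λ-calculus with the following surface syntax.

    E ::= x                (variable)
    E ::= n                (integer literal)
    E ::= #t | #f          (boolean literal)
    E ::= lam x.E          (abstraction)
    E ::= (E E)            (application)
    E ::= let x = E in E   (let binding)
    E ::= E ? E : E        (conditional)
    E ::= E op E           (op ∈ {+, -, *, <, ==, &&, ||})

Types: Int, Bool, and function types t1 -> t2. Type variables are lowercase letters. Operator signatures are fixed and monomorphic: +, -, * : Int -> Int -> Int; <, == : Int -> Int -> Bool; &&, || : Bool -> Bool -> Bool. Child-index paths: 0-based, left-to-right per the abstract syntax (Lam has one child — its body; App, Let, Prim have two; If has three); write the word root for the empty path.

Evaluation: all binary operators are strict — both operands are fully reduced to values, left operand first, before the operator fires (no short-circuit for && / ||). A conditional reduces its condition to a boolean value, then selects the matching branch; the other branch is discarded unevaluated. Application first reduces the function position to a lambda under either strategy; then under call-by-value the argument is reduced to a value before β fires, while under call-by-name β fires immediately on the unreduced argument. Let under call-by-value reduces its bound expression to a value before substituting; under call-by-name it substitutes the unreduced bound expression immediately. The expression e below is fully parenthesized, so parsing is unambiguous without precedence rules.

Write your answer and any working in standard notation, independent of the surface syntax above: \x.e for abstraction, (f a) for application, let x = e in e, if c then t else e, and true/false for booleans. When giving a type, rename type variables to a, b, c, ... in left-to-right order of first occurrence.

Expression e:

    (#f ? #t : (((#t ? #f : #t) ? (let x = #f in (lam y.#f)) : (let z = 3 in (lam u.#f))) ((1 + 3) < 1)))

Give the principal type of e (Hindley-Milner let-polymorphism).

Answer: Bool

Derivation:
  unify Bool ~ Bool
  unify Bool ~ Bool
  unify Bool ~ Bool
  unify Bool ~ Bool
let x : Bool
\y._ : a -> Bool
let z : Int
\u._ : b -> Bool
  unify a -> Bool ~ b -> Bool
  unify a ~ b
  unify Bool ~ Bool
  unify Int ~ Int
  unify Int ~ Int
  unify Int ~ Int
  unify Int ~ Int
  unify b -> Bool ~ Bool -> c
  unify b ~ Bool
  unify Bool ~ c
_ _ : Bool
  unify Bool ~ Bool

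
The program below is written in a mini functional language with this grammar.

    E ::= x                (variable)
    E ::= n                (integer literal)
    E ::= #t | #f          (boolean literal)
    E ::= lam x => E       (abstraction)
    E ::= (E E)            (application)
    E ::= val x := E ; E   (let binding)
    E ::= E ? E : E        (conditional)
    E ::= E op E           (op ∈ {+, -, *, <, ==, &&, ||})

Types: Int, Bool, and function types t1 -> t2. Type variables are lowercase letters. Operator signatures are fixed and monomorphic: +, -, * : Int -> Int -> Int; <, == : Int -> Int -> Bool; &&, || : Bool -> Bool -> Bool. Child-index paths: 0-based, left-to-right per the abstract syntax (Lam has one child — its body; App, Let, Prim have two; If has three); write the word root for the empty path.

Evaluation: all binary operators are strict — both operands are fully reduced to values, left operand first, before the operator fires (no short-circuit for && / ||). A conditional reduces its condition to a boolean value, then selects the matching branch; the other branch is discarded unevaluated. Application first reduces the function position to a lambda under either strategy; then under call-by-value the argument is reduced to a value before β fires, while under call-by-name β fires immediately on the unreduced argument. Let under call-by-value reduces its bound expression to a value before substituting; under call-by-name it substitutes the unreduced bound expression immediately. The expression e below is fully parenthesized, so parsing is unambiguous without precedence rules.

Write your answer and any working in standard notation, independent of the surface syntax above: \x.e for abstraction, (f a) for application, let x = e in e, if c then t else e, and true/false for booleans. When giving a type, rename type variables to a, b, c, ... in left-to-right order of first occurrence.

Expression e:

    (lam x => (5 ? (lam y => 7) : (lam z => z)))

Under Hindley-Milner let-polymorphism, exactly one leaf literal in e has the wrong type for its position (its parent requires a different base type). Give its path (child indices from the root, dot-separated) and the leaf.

Answer: 0.0 : 5

Trace:
  unify Int ~ Bool
  FAIL: mismatch Int ~ Bool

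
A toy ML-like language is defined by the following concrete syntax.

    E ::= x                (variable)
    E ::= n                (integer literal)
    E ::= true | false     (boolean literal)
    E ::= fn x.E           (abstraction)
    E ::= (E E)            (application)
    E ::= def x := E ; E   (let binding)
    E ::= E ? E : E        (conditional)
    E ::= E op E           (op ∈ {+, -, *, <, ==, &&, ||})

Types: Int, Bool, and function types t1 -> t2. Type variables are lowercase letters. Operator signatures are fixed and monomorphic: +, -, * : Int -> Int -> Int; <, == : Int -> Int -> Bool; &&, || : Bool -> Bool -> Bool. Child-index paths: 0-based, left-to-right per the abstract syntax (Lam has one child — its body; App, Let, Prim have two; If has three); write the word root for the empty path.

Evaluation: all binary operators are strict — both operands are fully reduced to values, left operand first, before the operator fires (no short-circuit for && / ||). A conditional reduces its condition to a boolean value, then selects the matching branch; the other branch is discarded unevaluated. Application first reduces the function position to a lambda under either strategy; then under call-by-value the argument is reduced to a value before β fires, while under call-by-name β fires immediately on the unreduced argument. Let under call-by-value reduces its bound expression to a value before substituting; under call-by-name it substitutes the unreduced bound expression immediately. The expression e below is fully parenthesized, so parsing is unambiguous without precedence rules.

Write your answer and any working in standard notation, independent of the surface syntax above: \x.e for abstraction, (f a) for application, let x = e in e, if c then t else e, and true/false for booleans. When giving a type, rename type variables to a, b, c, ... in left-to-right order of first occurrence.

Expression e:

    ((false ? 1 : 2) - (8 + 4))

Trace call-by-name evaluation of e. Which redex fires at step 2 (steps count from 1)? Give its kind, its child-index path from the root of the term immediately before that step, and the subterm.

Trace:
step 0: ((if false then 1 else 2) - (8 + 4))
step 1: [if@0] (2 - (8 + 4))
step 2: [delta@1] (2 - 12)

Answer: delta at 1 : (8 + 4)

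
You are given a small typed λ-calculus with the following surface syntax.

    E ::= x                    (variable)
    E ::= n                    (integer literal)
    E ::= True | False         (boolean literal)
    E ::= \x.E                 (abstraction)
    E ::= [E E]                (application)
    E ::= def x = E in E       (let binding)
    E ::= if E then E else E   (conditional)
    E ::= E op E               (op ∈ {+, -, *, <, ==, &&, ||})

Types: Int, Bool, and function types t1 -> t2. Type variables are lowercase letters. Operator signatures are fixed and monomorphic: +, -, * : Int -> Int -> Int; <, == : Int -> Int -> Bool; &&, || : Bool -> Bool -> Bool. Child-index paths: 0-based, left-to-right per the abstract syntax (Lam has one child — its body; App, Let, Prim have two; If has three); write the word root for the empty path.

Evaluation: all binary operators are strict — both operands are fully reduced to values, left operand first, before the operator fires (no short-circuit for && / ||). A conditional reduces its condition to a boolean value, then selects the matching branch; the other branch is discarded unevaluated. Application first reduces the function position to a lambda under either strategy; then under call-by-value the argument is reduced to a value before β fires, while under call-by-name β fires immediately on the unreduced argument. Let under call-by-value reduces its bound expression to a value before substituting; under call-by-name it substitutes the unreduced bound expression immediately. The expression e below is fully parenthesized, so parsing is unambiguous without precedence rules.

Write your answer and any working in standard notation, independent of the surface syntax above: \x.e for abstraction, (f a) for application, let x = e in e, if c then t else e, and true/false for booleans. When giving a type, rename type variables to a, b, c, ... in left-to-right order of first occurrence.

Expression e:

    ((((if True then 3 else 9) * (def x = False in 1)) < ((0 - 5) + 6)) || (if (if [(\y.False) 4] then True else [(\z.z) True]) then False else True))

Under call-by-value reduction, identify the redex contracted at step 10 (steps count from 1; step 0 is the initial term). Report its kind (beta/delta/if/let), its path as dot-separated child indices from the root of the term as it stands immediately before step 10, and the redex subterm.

Answer: if at 1 : (if true then false else true)

Derivation:
step 0: ((((if true then 3 else 9) * (let x = false in 1)) < ((0 - 5) + 6)) || (if (if ((\y.false) 4) then true else ((\z.z) true)) then false else true))
step 1: [if@0.0.0] (((3 * (let x = false in 1)) < ((0 - 5) + 6)) || (if (if ((\y.false) 4) then true else ((\z.z) true)) then false else true))
step 2: [let@0.0.1] (((3 * 1) < ((0 - 5) + 6)) || (if (if ((\y.false) 4) then true else ((\z.z) true)) then false else true))
step 3: [delta@0.0] ((3 < ((0 - 5) + 6)) || (if (if ((\y.false) 4) then true else ((\z.z) true)) then false else true))
step 4: [delta@0.1.0] ((3 < (-5 + 6)) || (if (if ((\y.false) 4) then true else ((\z.z) true)) then false else true))
step 5: [delta@0.1] ((3 < 1) || (if (if ((\y.false) 4) then true else ((\z.z) true)) then false else true))
step 6: [delta@0] (false || (if (if ((\y.false) 4) then true else ((\z.z) true)) then false else true))
step 7: [beta@1.0.0] (false || (if (if false then true else ((\z.z) true)) then false else true))
step 8: [if@1.0] (false || (if ((\z.z) true) then false else true))
step 9: [beta@1.0] (false || (if true then false else true))
step 10: [if@1] (false || false)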